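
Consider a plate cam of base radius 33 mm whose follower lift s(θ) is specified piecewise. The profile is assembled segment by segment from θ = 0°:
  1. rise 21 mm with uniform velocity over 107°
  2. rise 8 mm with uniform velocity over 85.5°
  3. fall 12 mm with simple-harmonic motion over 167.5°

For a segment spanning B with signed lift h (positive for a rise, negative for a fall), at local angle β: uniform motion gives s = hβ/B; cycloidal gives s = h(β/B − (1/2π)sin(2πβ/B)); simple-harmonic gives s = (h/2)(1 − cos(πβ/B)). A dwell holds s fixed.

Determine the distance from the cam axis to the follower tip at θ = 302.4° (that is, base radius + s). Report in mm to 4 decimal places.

seg 1 [0°–107°] uniform, h=21: full span → s += 21 → s = 21.0000
seg 2 [107°–192.5°] uniform, h=8: full span → s += 8 → s = 29.0000
seg 3 [192.5°–360°] simple-harmonic, h=-12: θ=302.4° here. β=109.9, B=167.5. -12/2·(1 − cos(π·0.6561)) = -8.8262 → s = 20.1738
radial distance = base radius + s = 33 + 20.1738 = 53.1738

53.1738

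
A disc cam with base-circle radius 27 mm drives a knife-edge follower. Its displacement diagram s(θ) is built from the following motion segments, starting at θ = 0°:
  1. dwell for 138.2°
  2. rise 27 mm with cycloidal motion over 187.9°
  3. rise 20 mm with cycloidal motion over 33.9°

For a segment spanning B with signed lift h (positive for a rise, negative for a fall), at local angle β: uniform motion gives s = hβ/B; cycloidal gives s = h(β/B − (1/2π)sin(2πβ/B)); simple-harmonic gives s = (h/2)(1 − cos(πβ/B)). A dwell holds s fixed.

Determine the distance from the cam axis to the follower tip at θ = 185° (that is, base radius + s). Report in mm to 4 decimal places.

seg 1 [0°–138.2°] dwell: s stays 0.0000
seg 2 [138.2°–326.1°] cycloidal, h=27: θ=185° here. β=46.8, B=187.9. 27·(0.2491 − sin(2π·0.2491)/(2π)) = 2.4277 → s = 2.4277
radial distance = base radius + s = 27 + 2.4277 = 29.4277

29.4277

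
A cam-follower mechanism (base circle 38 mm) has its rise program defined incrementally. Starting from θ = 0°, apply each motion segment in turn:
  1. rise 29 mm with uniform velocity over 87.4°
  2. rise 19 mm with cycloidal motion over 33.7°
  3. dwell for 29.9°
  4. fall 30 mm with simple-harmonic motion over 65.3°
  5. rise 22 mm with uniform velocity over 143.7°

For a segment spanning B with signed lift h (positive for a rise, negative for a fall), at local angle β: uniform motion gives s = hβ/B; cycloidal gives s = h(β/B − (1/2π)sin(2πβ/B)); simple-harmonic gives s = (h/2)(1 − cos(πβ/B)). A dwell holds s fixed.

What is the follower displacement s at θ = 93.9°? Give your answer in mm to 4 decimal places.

seg 1 [0°–87.4°] uniform, h=29: full span → s += 29 → s = 29.0000
seg 2 [87.4°–121.1°] cycloidal, h=19: θ=93.9° here. β=6.5, B=33.7. 19·(0.1929 − sin(2π·0.1929)/(2π)) = 0.8334 → s = 29.8334

29.8334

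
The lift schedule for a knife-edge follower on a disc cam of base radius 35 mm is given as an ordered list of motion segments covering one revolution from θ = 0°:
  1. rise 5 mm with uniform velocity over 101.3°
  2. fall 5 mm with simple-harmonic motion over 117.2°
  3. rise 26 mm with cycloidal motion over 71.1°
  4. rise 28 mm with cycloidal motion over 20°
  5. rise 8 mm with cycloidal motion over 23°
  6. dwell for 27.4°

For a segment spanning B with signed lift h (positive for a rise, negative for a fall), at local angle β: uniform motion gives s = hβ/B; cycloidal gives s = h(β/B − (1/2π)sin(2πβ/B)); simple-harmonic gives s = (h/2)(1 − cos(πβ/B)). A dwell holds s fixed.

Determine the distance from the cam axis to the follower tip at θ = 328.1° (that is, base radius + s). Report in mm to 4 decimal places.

seg 1 [0°–101.3°] uniform, h=5: full span → s += 5 → s = 5.0000
seg 2 [101.3°–218.5°] simple-harmonic, h=-5: full span → s += -5 → s = 0.0000
seg 3 [218.5°–289.6°] cycloidal, h=26: full span → s += 26 → s = 26.0000
seg 4 [289.6°–309.6°] cycloidal, h=28: full span → s += 28 → s = 54.0000
seg 5 [309.6°–332.6°] cycloidal, h=8: θ=328.1° here. β=18.5, B=23. 8·(0.8043 − sin(2π·0.8043)/(2π)) = 7.6345 → s = 61.6345
radial distance = base radius + s = 35 + 61.6345 = 96.6345

96.6345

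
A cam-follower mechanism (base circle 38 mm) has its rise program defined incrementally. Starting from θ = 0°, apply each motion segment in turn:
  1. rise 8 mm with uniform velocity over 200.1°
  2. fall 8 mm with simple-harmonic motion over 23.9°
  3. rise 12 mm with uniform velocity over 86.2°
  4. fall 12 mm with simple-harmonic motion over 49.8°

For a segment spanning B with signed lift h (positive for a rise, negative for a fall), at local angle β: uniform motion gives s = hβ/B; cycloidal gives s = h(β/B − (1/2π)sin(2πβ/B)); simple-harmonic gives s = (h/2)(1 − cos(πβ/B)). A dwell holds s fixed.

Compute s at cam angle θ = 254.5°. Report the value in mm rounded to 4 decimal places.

seg 1 [0°–200.1°] uniform, h=8: full span → s += 8 → s = 8.0000
seg 2 [200.1°–224°] simple-harmonic, h=-8: full span → s += -8 → s = 0.0000
seg 3 [224°–310.2°] uniform, h=12: θ=254.5° here. β=30.5, B=86.2. 12·30.5/86.2 = 4.2459 → s = 4.2459

4.2459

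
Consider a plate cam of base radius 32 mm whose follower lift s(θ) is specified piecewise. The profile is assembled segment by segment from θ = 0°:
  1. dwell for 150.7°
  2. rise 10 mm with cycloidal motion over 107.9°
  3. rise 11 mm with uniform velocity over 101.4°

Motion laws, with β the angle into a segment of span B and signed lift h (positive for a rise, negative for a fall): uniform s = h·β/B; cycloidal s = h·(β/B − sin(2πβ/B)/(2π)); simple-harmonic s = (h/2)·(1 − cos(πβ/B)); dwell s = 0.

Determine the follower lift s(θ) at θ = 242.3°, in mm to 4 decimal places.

seg 1 [0°–150.7°] dwell: s stays 0.0000
seg 2 [150.7°–258.6°] cycloidal, h=10: θ=242.3° here. β=91.6, B=107.9. 10·(0.8489 − sin(2π·0.8489)/(2π)) = 9.7832 → s = 9.7832

9.7832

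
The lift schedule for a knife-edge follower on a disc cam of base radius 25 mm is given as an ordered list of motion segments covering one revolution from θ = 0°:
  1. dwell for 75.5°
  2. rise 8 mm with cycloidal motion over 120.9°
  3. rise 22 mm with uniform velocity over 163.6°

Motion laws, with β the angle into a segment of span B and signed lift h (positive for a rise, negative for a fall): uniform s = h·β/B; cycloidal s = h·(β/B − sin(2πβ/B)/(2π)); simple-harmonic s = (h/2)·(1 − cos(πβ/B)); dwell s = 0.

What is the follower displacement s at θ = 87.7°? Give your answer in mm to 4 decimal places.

seg 1 [0°–75.5°] dwell: s stays 0.0000
seg 2 [75.5°–196.4°] cycloidal, h=8: θ=87.7° here. β=12.2, B=120.9. 8·(0.1009 − sin(2π·0.1009)/(2π)) = 0.0530 → s = 0.0530

0.0530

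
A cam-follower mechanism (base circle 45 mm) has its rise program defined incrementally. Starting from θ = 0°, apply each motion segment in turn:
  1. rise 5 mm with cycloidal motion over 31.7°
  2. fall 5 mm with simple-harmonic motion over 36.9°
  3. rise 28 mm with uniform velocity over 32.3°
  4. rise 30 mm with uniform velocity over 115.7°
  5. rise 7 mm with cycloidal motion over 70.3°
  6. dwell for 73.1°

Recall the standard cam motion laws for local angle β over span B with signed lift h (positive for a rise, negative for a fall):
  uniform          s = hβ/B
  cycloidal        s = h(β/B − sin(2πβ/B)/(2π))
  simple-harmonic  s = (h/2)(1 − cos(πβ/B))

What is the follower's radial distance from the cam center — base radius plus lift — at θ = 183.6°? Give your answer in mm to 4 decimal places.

seg 1 [0°–31.7°] cycloidal, h=5: full span → s += 5 → s = 5.0000
seg 2 [31.7°–68.6°] simple-harmonic, h=-5: full span → s += -5 → s = 0.0000
seg 3 [68.6°–100.9°] uniform, h=28: full span → s += 28 → s = 28.0000
seg 4 [100.9°–216.6°] uniform, h=30: θ=183.6° here. β=82.7, B=115.7. 30·82.7/115.7 = 21.4434 → s = 49.4434
radial distance = base radius + s = 45 + 49.4434 = 94.4434

94.4434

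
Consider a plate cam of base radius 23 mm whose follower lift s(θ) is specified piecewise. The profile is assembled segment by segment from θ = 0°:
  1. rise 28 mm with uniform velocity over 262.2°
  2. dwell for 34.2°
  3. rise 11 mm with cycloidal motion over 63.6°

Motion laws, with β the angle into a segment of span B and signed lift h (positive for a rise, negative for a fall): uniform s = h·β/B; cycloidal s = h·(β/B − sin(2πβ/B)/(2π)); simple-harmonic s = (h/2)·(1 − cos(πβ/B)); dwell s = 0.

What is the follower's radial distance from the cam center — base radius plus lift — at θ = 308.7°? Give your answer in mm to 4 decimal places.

seg 1 [0°–262.2°] uniform, h=28: full span → s += 28 → s = 28.0000
seg 2 [262.2°–296.4°] dwell: s stays 28.0000
seg 3 [296.4°–360°] cycloidal, h=11: θ=308.7° here. β=12.3, B=63.6. 11·(0.1934 − sin(2π·0.1934)/(2π)) = 0.4862 → s = 28.4862
radial distance = base radius + s = 23 + 28.4862 = 51.4862

51.4862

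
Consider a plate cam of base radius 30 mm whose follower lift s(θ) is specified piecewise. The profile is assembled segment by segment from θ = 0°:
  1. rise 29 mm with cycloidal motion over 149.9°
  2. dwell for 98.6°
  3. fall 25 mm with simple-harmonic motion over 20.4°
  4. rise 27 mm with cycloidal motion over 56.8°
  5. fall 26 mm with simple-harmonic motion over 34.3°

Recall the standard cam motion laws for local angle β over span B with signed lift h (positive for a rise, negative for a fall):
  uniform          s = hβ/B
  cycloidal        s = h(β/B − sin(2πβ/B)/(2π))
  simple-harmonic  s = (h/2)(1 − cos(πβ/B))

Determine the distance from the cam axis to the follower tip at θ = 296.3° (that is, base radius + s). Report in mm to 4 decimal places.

seg 1 [0°–149.9°] cycloidal, h=29: full span → s += 29 → s = 29.0000
seg 2 [149.9°–248.5°] dwell: s stays 29.0000
seg 3 [248.5°–268.9°] simple-harmonic, h=-25: full span → s += -25 → s = 4.0000
seg 4 [268.9°–325.7°] cycloidal, h=27: θ=296.3° here. β=27.4, B=56.8. 27·(0.4824 − sin(2π·0.4824)/(2π)) = 12.5503 → s = 16.5503
radial distance = base radius + s = 30 + 16.5503 = 46.5503

46.5503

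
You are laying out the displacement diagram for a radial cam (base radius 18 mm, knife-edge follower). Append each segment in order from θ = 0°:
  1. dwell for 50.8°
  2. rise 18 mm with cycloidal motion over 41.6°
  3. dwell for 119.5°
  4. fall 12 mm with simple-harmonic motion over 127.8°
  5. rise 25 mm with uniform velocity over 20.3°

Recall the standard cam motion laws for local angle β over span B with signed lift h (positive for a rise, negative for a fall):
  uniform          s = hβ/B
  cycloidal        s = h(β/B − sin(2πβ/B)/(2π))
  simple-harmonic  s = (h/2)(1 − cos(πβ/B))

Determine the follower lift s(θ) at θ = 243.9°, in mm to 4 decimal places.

seg 1 [0°–50.8°] dwell: s stays 0.0000
seg 2 [50.8°–92.4°] cycloidal, h=18: full span → s += 18 → s = 18.0000
seg 3 [92.4°–211.9°] dwell: s stays 18.0000
seg 4 [211.9°–339.7°] simple-harmonic, h=-12: θ=243.9° here. β=32, B=127.8. -12/2·(1 − cos(π·0.2504)) = -1.7626 → s = 16.2374

16.2374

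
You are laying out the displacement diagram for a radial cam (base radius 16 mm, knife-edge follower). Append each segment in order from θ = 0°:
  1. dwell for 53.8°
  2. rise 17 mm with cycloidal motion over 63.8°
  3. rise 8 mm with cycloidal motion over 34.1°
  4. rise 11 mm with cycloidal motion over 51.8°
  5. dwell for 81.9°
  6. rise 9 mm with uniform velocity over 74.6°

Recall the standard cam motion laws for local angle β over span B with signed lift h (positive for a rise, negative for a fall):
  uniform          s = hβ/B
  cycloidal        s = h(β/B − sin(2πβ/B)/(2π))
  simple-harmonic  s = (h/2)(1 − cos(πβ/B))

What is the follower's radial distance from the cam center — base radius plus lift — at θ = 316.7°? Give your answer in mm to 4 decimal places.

seg 1 [0°–53.8°] dwell: s stays 0.0000
seg 2 [53.8°–117.6°] cycloidal, h=17: full span → s += 17 → s = 17.0000
seg 3 [117.6°–151.7°] cycloidal, h=8: full span → s += 8 → s = 25.0000
seg 4 [151.7°–203.5°] cycloidal, h=11: full span → s += 11 → s = 36.0000
seg 5 [203.5°–285.4°] dwell: s stays 36.0000
seg 6 [285.4°–360°] uniform, h=9: θ=316.7° here. β=31.3, B=74.6. 9·31.3/74.6 = 3.7761 → s = 39.7761
radial distance = base radius + s = 16 + 39.7761 = 55.7761

55.7761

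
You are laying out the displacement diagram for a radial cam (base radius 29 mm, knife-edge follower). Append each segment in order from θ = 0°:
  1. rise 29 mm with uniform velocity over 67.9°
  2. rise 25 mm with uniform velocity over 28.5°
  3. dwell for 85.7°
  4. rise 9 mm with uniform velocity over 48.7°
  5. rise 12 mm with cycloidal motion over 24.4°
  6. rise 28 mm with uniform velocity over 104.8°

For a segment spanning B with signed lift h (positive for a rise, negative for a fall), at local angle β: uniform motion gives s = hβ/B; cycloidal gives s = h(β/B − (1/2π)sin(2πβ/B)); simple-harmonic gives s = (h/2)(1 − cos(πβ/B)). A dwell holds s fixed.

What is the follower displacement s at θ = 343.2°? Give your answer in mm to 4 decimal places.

seg 1 [0°–67.9°] uniform, h=29: full span → s += 29 → s = 29.0000
seg 2 [67.9°–96.4°] uniform, h=25: full span → s += 25 → s = 54.0000
seg 3 [96.4°–182.1°] dwell: s stays 54.0000
seg 4 [182.1°–230.8°] uniform, h=9: full span → s += 9 → s = 63.0000
seg 5 [230.8°–255.2°] cycloidal, h=12: full span → s += 12 → s = 75.0000
seg 6 [255.2°–360°] uniform, h=28: θ=343.2° here. β=88, B=104.8. 28·88/104.8 = 23.5115 → s = 98.5115

98.5115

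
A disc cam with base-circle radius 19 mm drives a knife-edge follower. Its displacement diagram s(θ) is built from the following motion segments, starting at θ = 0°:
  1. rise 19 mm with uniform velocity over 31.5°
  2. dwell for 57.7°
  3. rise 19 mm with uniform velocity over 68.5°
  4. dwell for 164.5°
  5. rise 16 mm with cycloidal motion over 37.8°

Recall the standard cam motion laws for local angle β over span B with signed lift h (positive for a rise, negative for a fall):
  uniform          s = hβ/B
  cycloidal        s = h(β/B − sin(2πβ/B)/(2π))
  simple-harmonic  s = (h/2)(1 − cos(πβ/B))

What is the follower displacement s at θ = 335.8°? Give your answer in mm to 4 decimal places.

seg 1 [0°–31.5°] uniform, h=19: full span → s += 19 → s = 19.0000
seg 2 [31.5°–89.2°] dwell: s stays 19.0000
seg 3 [89.2°–157.7°] uniform, h=19: full span → s += 19 → s = 38.0000
seg 4 [157.7°–322.2°] dwell: s stays 38.0000
seg 5 [322.2°–360°] cycloidal, h=16: θ=335.8° here. β=13.6, B=37.8. 16·(0.3598 − sin(2π·0.3598)/(2π)) = 3.7924 → s = 41.7924

41.7924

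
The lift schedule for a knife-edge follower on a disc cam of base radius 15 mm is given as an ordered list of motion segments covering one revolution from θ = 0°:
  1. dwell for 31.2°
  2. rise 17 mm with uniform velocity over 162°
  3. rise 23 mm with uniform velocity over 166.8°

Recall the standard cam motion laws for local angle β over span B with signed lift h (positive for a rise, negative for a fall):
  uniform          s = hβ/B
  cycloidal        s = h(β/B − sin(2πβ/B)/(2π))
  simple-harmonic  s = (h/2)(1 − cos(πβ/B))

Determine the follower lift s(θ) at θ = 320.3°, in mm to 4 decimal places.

seg 1 [0°–31.2°] dwell: s stays 0.0000
seg 2 [31.2°–193.2°] uniform, h=17: full span → s += 17 → s = 17.0000
seg 3 [193.2°–360°] uniform, h=23: θ=320.3° here. β=127.1, B=166.8. 23·127.1/166.8 = 17.5258 → s = 34.5258

34.5258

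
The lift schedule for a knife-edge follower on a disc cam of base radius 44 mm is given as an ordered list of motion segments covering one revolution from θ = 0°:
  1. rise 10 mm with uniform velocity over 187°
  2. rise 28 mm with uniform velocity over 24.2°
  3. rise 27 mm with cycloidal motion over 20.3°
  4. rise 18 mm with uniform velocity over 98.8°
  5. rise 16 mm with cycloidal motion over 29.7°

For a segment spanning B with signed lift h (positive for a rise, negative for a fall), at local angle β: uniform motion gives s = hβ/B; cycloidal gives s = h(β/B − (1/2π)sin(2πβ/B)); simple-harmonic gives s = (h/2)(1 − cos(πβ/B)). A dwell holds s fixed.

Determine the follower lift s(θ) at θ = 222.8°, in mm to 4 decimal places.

seg 1 [0°–187°] uniform, h=10: full span → s += 10 → s = 10.0000
seg 2 [187°–211.2°] uniform, h=28: full span → s += 28 → s = 38.0000
seg 3 [211.2°–231.5°] cycloidal, h=27: θ=222.8° here. β=11.6, B=20.3. 27·(0.5714 − sin(2π·0.5714)/(2π)) = 17.2930 → s = 55.2930

55.2930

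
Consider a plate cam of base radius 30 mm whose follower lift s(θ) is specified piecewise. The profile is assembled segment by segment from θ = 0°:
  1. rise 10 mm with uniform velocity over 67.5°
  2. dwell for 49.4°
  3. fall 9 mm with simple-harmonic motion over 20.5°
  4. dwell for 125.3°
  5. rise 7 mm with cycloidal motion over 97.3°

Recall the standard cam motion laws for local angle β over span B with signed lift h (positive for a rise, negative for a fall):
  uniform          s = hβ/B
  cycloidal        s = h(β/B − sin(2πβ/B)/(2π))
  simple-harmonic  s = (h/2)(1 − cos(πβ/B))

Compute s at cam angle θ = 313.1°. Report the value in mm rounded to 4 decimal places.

seg 1 [0°–67.5°] uniform, h=10: full span → s += 10 → s = 10.0000
seg 2 [67.5°–116.9°] dwell: s stays 10.0000
seg 3 [116.9°–137.4°] simple-harmonic, h=-9: full span → s += -9 → s = 1.0000
seg 4 [137.4°–262.7°] dwell: s stays 1.0000
seg 5 [262.7°–360°] cycloidal, h=7: θ=313.1° here. β=50.4, B=97.3. 7·(0.5180 − sin(2π·0.5180)/(2π)) = 3.7515 → s = 4.7515

4.7515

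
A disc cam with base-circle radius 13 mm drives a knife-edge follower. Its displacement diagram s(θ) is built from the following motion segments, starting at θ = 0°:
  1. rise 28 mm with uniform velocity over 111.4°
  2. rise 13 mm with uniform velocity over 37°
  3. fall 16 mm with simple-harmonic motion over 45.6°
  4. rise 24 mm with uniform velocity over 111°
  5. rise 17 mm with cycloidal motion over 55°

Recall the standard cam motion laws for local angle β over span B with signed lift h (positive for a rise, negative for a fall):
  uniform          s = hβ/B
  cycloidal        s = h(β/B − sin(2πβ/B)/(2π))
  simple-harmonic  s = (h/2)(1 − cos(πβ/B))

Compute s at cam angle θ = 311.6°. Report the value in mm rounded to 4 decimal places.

seg 1 [0°–111.4°] uniform, h=28: full span → s += 28 → s = 28.0000
seg 2 [111.4°–148.4°] uniform, h=13: full span → s += 13 → s = 41.0000
seg 3 [148.4°–194°] simple-harmonic, h=-16: full span → s += -16 → s = 25.0000
seg 4 [194°–305°] uniform, h=24: full span → s += 24 → s = 49.0000
seg 5 [305°–360°] cycloidal, h=17: θ=311.6° here. β=6.6, B=55. 17·(0.1200 − sin(2π·0.1200)/(2π)) = 0.1879 → s = 49.1879

49.1879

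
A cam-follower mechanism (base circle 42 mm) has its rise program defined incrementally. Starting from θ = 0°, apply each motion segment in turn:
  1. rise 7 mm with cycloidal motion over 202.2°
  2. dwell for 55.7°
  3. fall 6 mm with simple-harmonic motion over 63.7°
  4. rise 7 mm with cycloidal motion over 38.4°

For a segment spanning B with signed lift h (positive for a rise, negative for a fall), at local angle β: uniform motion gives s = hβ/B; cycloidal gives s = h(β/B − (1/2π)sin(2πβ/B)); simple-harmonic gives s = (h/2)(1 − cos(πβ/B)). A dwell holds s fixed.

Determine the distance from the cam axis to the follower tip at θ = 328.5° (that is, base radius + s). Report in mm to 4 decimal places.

seg 1 [0°–202.2°] cycloidal, h=7: full span → s += 7 → s = 7.0000
seg 2 [202.2°–257.9°] dwell: s stays 7.0000
seg 3 [257.9°–321.6°] simple-harmonic, h=-6: full span → s += -6 → s = 1.0000
seg 4 [321.6°–360°] cycloidal, h=7: θ=328.5° here. β=6.9, B=38.4. 7·(0.1797 − sin(2π·0.1797)/(2π)) = 0.2507 → s = 1.2507
radial distance = base radius + s = 42 + 1.2507 = 43.2507

43.2507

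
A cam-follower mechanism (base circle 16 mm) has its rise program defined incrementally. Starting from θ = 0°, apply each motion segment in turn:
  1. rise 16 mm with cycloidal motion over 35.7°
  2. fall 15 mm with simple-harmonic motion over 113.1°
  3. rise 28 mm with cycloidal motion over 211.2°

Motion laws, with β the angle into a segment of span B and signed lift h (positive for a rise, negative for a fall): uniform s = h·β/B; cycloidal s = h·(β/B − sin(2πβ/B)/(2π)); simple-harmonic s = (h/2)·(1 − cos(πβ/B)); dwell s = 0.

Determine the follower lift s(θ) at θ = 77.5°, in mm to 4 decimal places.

seg 1 [0°–35.7°] cycloidal, h=16: full span → s += 16 → s = 16.0000
seg 2 [35.7°–148.8°] simple-harmonic, h=-15: θ=77.5° here. β=41.8, B=113.1. -15/2·(1 − cos(π·0.3696)) = -4.5124 → s = 11.4876

11.4876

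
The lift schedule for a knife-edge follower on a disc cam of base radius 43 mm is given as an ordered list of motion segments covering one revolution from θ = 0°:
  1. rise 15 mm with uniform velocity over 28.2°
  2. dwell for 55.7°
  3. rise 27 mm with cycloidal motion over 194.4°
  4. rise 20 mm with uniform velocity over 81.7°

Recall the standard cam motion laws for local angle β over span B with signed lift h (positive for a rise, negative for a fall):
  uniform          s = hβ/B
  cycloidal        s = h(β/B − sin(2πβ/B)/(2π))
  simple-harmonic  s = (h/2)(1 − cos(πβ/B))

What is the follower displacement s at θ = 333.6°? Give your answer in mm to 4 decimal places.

seg 1 [0°–28.2°] uniform, h=15: full span → s += 15 → s = 15.0000
seg 2 [28.2°–83.9°] dwell: s stays 15.0000
seg 3 [83.9°–278.3°] cycloidal, h=27: full span → s += 27 → s = 42.0000
seg 4 [278.3°–360°] uniform, h=20: θ=333.6° here. β=55.3, B=81.7. 20·55.3/81.7 = 13.5373 → s = 55.5373

55.5373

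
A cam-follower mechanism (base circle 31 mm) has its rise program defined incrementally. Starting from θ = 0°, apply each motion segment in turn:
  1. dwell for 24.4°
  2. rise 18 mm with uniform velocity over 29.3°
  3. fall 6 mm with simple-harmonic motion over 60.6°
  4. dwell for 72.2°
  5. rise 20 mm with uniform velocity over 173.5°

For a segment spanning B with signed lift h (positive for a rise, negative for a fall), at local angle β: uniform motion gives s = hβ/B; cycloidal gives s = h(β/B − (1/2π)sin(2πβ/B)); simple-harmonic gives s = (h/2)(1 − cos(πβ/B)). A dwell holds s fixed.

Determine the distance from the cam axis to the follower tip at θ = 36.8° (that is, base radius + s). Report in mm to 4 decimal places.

seg 1 [0°–24.4°] dwell: s stays 0.0000
seg 2 [24.4°–53.7°] uniform, h=18: θ=36.8° here. β=12.4, B=29.3. 18·12.4/29.3 = 7.6177 → s = 7.6177
radial distance = base radius + s = 31 + 7.6177 = 38.6177

38.6177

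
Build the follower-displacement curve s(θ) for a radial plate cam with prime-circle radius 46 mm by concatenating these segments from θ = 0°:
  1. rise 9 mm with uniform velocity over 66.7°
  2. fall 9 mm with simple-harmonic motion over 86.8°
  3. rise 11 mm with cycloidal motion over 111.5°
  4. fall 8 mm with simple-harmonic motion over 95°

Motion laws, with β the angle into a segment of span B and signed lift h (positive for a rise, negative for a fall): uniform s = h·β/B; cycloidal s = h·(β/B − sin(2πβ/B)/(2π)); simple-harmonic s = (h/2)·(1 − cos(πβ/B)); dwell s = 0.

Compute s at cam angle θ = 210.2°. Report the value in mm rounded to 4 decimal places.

seg 1 [0°–66.7°] uniform, h=9: full span → s += 9 → s = 9.0000
seg 2 [66.7°–153.5°] simple-harmonic, h=-9: full span → s += -9 → s = 0.0000
seg 3 [153.5°–265°] cycloidal, h=11: θ=210.2° here. β=56.7, B=111.5. 11·(0.5085 − sin(2π·0.5085)/(2π)) = 5.6874 → s = 5.6874

5.6874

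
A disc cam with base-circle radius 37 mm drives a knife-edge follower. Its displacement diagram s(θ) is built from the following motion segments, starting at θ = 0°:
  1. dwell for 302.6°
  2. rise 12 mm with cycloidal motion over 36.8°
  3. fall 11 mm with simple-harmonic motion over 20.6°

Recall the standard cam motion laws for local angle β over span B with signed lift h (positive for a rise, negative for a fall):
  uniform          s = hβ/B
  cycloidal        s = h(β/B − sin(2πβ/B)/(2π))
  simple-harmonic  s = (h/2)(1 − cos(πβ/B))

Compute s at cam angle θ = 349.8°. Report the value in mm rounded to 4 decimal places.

seg 1 [0°–302.6°] dwell: s stays 0.0000
seg 2 [302.6°–339.4°] cycloidal, h=12: full span → s += 12 → s = 12.0000
seg 3 [339.4°–360°] simple-harmonic, h=-11: θ=349.8° here. β=10.4, B=20.6. -11/2·(1 − cos(π·0.5049)) = -5.5839 → s = 6.4161

6.4161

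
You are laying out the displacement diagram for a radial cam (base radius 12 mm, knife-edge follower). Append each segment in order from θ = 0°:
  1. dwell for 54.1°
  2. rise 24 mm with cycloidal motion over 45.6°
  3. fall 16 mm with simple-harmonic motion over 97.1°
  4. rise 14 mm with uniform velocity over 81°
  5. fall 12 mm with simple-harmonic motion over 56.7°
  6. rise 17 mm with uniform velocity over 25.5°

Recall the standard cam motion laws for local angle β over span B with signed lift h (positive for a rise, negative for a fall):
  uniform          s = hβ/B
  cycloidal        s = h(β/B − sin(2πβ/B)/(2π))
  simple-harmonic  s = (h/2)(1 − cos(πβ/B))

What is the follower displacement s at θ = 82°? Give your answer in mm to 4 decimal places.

seg 1 [0°–54.1°] dwell: s stays 0.0000
seg 2 [54.1°–99.7°] cycloidal, h=24: θ=82° here. β=27.9, B=45.6. 24·(0.6118 − sin(2π·0.6118)/(2π)) = 17.1529 → s = 17.1529

17.1529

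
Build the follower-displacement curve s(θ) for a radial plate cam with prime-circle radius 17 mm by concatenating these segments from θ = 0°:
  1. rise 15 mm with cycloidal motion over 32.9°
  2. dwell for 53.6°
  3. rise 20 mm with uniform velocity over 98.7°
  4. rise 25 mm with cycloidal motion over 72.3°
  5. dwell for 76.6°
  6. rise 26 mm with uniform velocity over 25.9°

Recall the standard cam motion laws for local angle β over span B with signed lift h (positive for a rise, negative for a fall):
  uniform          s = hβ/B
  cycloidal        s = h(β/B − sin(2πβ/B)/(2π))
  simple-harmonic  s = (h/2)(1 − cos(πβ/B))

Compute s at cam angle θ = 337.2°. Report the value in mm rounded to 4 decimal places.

seg 1 [0°–32.9°] cycloidal, h=15: full span → s += 15 → s = 15.0000
seg 2 [32.9°–86.5°] dwell: s stays 15.0000
seg 3 [86.5°–185.2°] uniform, h=20: full span → s += 20 → s = 35.0000
seg 4 [185.2°–257.5°] cycloidal, h=25: full span → s += 25 → s = 60.0000
seg 5 [257.5°–334.1°] dwell: s stays 60.0000
seg 6 [334.1°–360°] uniform, h=26: θ=337.2° here. β=3.1, B=25.9. 26·3.1/25.9 = 3.1120 → s = 63.1120

63.1120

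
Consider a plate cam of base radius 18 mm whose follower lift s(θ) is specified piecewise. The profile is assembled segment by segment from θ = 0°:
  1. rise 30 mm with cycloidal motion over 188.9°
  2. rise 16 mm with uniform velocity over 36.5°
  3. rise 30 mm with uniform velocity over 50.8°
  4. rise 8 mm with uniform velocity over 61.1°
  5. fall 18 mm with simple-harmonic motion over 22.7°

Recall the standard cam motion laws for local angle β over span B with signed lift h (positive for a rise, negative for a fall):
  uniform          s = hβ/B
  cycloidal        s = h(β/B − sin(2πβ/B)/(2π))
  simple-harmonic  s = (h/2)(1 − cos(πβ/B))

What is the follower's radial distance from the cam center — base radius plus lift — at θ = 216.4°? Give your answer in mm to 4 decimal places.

seg 1 [0°–188.9°] cycloidal, h=30: full span → s += 30 → s = 30.0000
seg 2 [188.9°–225.4°] uniform, h=16: θ=216.4° here. β=27.5, B=36.5. 16·27.5/36.5 = 12.0548 → s = 42.0548
radial distance = base radius + s = 18 + 42.0548 = 60.0548

60.0548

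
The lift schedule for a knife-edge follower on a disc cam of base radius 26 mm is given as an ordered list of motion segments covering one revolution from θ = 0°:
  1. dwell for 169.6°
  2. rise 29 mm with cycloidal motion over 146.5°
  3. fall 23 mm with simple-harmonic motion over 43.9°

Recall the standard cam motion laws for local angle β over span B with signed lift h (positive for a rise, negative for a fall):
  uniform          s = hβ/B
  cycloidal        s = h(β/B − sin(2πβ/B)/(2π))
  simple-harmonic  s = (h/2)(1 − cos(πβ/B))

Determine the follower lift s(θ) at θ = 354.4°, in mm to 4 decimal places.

seg 1 [0°–169.6°] dwell: s stays 0.0000
seg 2 [169.6°–316.1°] cycloidal, h=29: full span → s += 29 → s = 29.0000
seg 3 [316.1°–360°] simple-harmonic, h=-23: θ=354.4° here. β=38.3, B=43.9. -23/2·(1 − cos(π·0.8724)) = -22.0888 → s = 6.9112

6.9112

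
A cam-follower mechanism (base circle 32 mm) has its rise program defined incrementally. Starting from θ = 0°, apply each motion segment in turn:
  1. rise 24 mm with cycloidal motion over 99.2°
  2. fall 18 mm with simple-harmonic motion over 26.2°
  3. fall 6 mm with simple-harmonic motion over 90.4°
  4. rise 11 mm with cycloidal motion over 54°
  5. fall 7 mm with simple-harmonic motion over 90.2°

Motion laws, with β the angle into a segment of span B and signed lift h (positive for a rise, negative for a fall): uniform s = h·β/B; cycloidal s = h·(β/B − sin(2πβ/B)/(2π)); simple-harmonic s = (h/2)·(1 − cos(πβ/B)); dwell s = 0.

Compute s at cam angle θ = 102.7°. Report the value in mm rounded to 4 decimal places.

seg 1 [0°–99.2°] cycloidal, h=24: full span → s += 24 → s = 24.0000
seg 2 [99.2°–125.4°] simple-harmonic, h=-18: θ=102.7° here. β=3.5, B=26.2. -18/2·(1 − cos(π·0.1336)) = -0.7810 → s = 23.2190

23.2190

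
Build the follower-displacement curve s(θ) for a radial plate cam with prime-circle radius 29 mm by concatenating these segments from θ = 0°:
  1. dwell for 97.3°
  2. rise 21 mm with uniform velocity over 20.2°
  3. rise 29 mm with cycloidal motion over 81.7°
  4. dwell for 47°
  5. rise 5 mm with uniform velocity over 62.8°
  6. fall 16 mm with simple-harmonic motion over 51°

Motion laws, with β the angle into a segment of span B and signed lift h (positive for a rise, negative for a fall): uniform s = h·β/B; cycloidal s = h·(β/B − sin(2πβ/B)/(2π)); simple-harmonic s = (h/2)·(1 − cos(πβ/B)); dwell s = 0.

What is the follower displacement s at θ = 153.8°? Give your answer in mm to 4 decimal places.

seg 1 [0°–97.3°] dwell: s stays 0.0000
seg 2 [97.3°–117.5°] uniform, h=21: full span → s += 21 → s = 21.0000
seg 3 [117.5°–199.2°] cycloidal, h=29: θ=153.8° here. β=36.3, B=81.7. 29·(0.4443 − sin(2π·0.4443)/(2π)) = 11.3026 → s = 32.3026

32.3026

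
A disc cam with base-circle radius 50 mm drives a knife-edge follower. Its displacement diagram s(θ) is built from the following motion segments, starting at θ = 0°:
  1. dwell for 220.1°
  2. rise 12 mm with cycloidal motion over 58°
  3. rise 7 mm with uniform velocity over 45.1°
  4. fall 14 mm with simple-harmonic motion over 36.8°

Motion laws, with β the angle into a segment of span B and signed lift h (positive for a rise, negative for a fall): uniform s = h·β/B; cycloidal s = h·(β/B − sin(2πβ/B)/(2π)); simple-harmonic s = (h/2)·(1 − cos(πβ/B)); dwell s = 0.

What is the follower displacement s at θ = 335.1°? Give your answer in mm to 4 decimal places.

seg 1 [0°–220.1°] dwell: s stays 0.0000
seg 2 [220.1°–278.1°] cycloidal, h=12: full span → s += 12 → s = 12.0000
seg 3 [278.1°–323.2°] uniform, h=7: full span → s += 7 → s = 19.0000
seg 4 [323.2°–360°] simple-harmonic, h=-14: θ=335.1° here. β=11.9, B=36.8. -14/2·(1 − cos(π·0.3234)) = -3.3120 → s = 15.6880

15.6880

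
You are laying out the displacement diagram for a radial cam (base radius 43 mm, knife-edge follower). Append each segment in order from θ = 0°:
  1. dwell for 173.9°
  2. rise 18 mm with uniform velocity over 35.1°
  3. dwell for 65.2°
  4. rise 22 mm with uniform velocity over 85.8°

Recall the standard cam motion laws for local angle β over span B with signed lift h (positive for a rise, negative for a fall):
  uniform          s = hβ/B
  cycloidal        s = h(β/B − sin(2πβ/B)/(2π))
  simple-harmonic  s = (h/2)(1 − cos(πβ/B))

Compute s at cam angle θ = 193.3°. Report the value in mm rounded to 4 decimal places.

seg 1 [0°–173.9°] dwell: s stays 0.0000
seg 2 [173.9°–209°] uniform, h=18: θ=193.3° here. β=19.4, B=35.1. 18·19.4/35.1 = 9.9487 → s = 9.9487

9.9487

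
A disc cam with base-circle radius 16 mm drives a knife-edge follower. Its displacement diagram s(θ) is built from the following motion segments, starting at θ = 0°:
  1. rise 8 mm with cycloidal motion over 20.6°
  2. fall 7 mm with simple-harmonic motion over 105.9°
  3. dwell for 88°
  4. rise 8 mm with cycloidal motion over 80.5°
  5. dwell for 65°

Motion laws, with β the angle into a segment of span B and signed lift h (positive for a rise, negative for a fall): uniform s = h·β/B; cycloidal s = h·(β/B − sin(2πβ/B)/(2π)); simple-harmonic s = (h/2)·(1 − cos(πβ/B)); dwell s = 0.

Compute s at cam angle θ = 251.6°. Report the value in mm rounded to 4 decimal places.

seg 1 [0°–20.6°] cycloidal, h=8: full span → s += 8 → s = 8.0000
seg 2 [20.6°–126.5°] simple-harmonic, h=-7: full span → s += -7 → s = 1.0000
seg 3 [126.5°–214.5°] dwell: s stays 1.0000
seg 4 [214.5°–295°] cycloidal, h=8: θ=251.6° here. β=37.1, B=80.5. 8·(0.4609 − sin(2π·0.4609)/(2π)) = 3.3771 → s = 4.3771

4.3771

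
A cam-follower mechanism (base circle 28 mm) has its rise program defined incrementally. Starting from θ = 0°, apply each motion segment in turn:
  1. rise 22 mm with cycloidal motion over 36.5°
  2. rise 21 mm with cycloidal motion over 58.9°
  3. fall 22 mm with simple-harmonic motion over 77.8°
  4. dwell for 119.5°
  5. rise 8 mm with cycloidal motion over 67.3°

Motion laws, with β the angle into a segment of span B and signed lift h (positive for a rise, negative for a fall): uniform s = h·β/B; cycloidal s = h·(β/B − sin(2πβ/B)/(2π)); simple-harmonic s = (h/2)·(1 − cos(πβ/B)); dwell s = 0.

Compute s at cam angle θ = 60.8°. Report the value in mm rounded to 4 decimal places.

seg 1 [0°–36.5°] cycloidal, h=22: full span → s += 22 → s = 22.0000
seg 2 [36.5°–95.4°] cycloidal, h=21: θ=60.8° here. β=24.3, B=58.9. 21·(0.4126 − sin(2π·0.4126)/(2π)) = 6.9187 → s = 28.9187

28.9187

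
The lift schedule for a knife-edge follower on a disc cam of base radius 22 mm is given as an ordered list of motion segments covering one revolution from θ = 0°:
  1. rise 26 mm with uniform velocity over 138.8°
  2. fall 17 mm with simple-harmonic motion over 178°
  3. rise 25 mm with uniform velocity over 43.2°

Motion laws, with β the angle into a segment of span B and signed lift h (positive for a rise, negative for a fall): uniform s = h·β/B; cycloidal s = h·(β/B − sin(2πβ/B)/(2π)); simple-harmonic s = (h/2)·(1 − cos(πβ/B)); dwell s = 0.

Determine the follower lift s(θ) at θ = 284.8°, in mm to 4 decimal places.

seg 1 [0°–138.8°] uniform, h=26: full span → s += 26 → s = 26.0000
seg 2 [138.8°–316.8°] simple-harmonic, h=-17: θ=284.8° here. β=146, B=178. -17/2·(1 − cos(π·0.8202)) = -15.6800 → s = 10.3200

10.3200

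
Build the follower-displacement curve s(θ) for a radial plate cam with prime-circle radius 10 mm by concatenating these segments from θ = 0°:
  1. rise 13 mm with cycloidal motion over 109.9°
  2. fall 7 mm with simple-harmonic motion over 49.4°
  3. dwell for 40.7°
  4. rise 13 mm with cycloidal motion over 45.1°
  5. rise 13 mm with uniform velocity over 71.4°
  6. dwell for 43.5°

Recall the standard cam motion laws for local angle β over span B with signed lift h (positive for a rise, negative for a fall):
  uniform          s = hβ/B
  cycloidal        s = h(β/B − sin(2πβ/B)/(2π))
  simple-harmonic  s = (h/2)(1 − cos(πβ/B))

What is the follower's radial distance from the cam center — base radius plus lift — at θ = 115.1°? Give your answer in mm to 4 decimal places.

seg 1 [0°–109.9°] cycloidal, h=13: full span → s += 13 → s = 13.0000
seg 2 [109.9°–159.3°] simple-harmonic, h=-7: θ=115.1° here. β=5.2, B=49.4. -7/2·(1 − cos(π·0.1053)) = -0.1896 → s = 12.8104
radial distance = base radius + s = 10 + 12.8104 = 22.8104

22.8104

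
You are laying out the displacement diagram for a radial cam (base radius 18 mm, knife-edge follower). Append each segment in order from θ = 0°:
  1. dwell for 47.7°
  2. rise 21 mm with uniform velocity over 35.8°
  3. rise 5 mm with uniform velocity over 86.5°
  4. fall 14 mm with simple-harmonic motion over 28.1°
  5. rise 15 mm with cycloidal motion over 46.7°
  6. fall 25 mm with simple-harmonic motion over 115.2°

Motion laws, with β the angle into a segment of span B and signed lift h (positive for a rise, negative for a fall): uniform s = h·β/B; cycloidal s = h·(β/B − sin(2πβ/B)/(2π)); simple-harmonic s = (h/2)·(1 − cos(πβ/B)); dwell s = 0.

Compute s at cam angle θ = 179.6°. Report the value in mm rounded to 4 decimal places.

seg 1 [0°–47.7°] dwell: s stays 0.0000
seg 2 [47.7°–83.5°] uniform, h=21: full span → s += 21 → s = 21.0000
seg 3 [83.5°–170°] uniform, h=5: full span → s += 5 → s = 26.0000
seg 4 [170°–198.1°] simple-harmonic, h=-14: θ=179.6° here. β=9.6, B=28.1. -14/2·(1 − cos(π·0.3416)) = -3.6593 → s = 22.3407

22.3407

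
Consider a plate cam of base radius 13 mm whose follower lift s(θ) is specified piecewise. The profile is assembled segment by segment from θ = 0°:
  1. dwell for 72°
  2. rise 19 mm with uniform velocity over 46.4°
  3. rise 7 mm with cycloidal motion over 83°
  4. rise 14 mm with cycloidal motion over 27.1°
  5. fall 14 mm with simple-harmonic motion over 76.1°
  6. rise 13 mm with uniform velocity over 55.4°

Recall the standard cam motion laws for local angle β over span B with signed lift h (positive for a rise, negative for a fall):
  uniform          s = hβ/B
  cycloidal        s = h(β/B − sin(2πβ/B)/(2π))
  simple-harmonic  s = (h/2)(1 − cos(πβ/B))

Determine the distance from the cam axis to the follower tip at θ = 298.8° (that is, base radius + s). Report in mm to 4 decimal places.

seg 1 [0°–72°] dwell: s stays 0.0000
seg 2 [72°–118.4°] uniform, h=19: full span → s += 19 → s = 19.0000
seg 3 [118.4°–201.4°] cycloidal, h=7: full span → s += 7 → s = 26.0000
seg 4 [201.4°–228.5°] cycloidal, h=14: full span → s += 14 → s = 40.0000
seg 5 [228.5°–304.6°] simple-harmonic, h=-14: θ=298.8° here. β=70.3, B=76.1. -14/2·(1 − cos(π·0.9238)) = -13.8003 → s = 26.1997
radial distance = base radius + s = 13 + 26.1997 = 39.1997

39.1997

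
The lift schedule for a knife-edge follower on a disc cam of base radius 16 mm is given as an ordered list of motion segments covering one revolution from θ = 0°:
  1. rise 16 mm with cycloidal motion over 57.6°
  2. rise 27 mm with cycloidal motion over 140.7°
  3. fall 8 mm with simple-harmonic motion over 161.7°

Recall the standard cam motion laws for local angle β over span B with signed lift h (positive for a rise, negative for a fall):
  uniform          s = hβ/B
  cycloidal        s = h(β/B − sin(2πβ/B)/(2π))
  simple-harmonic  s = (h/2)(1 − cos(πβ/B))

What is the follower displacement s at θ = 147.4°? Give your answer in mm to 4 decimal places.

seg 1 [0°–57.6°] cycloidal, h=16: full span → s += 16 → s = 16.0000
seg 2 [57.6°–198.3°] cycloidal, h=27: θ=147.4° here. β=89.8, B=140.7. 27·(0.6382 − sin(2π·0.6382)/(2π)) = 20.5129 → s = 36.5129

36.5129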